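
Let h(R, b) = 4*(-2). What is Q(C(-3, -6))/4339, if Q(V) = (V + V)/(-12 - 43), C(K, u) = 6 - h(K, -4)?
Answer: -28/238645 ≈ -0.00011733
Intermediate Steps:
h(R, b) = -8
C(K, u) = 14 (C(K, u) = 6 - 1*(-8) = 6 + 8 = 14)
Q(V) = -2*V/55 (Q(V) = (2*V)/(-55) = (2*V)*(-1/55) = -2*V/55)
Q(C(-3, -6))/4339 = -2/55*14/4339 = -28/55*1/4339 = -28/238645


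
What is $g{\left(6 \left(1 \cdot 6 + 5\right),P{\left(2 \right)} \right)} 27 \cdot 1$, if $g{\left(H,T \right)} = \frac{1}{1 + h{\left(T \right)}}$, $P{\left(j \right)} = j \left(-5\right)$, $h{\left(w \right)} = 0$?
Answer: $27$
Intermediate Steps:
$P{\left(j \right)} = - 5 j$
$g{\left(H,T \right)} = 1$ ($g{\left(H,T \right)} = \frac{1}{1 + 0} = 1^{-1} = 1$)
$g{\left(6 \left(1 \cdot 6 + 5\right),P{\left(2 \right)} \right)} 27 \cdot 1 = 1 \cdot 27 \cdot 1 = 27 \cdot 1 = 27$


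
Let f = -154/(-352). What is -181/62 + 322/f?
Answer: 45451/62 ≈ 733.08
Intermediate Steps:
f = 7/16 (f = -154*(-1/352) = 7/16 ≈ 0.43750)
-181/62 + 322/f = -181/62 + 322/(7/16) = -181*1/62 + 322*(16/7) = -181/62 + 736 = 45451/62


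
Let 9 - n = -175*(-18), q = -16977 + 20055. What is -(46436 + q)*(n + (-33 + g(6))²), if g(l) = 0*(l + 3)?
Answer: 101602728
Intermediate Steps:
g(l) = 0 (g(l) = 0*(3 + l) = 0)
q = 3078
n = -3141 (n = 9 - (-175)*(-18) = 9 - 1*3150 = 9 - 3150 = -3141)
-(46436 + q)*(n + (-33 + g(6))²) = -(46436 + 3078)*(-3141 + (-33 + 0)²) = -49514*(-3141 + (-33)²) = -49514*(-3141 + 1089) = -49514*(-2052) = -1*(-101602728) = 101602728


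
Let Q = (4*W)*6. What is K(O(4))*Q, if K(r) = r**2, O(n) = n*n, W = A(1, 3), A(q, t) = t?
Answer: 18432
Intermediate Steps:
W = 3
O(n) = n**2
Q = 72 (Q = (4*3)*6 = 12*6 = 72)
K(O(4))*Q = (4**2)**2*72 = 16**2*72 = 256*72 = 18432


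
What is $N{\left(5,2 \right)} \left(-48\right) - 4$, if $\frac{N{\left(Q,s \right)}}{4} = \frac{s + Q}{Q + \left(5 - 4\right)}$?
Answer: $-228$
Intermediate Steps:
$N{\left(Q,s \right)} = \frac{4 \left(Q + s\right)}{1 + Q}$ ($N{\left(Q,s \right)} = 4 \frac{s + Q}{Q + \left(5 - 4\right)} = 4 \frac{Q + s}{Q + \left(5 - 4\right)} = 4 \frac{Q + s}{Q + 1} = 4 \frac{Q + s}{1 + Q} = \frac{4 \left(Q + s\right)}{1 + Q}$)
$N{\left(5,2 \right)} \left(-48\right) - 4 = \frac{4 \left(5 + 2\right)}{1 + 5} \left(-48\right) - 4 = 4 \cdot \frac{1}{6} \cdot 7 \left(-48\right) - 4 = \frac{14}{3} \left(-48\right) - 4 = -224 - 4 = -228$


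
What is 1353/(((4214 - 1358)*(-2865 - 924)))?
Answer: -451/3607128 ≈ -0.00012503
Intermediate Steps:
1353/(((4214 - 1358)*(-2865 - 924))) = 1353/((2856*(-3789))) = 1353/(-10821384) = 1353*(-1/10821384) = -451/3607128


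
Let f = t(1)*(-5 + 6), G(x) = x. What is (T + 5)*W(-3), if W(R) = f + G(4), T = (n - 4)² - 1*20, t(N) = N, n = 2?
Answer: -55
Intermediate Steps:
f = 1 (f = 1*(-5 + 6) = 1*1 = 1)
T = -16 (T = (2 - 4)² - 1*20 = (-2)² - 20 = 4 - 20 = -16)
W(R) = 5 (W(R) = 1 + 4 = 5)
(T + 5)*W(-3) = (-16 + 5)*5 = -11*5 = -55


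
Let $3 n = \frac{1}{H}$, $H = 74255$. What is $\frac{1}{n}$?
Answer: $222765$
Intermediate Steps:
$n = \frac{1}{222765}$ ($n = \frac{1}{3 \cdot 74255} = \frac{1}{3} \cdot \frac{1}{74255} = \frac{1}{222765} \approx 4.489 \cdot 10^{-6}$)
$\frac{1}{n} = \frac{1}{\frac{1}{222765}} = 222765$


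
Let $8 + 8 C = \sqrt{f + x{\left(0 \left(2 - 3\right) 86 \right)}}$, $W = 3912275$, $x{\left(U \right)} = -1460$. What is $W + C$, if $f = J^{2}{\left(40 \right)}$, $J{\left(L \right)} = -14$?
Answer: $3912274 + \frac{i \sqrt{79}}{2} \approx 3.9123 \cdot 10^{6} + 4.4441 i$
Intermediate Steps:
$f = 196$ ($f = \left(-14\right)^{2} = 196$)
$C = -1 + \frac{i \sqrt{79}}{2}$ ($C = -1 + \frac{\sqrt{196 - 1460}}{8} = -1 + \frac{\sqrt{-1264}}{8} = -1 + \frac{4 i \sqrt{79}}{8} = -1 + \frac{i \sqrt{79}}{2} \approx -1.0 + 4.4441 i$)
$W + C = 3912275 - \left(1 - \frac{i \sqrt{79}}{2}\right) = 3912274 + \frac{i \sqrt{79}}{2}$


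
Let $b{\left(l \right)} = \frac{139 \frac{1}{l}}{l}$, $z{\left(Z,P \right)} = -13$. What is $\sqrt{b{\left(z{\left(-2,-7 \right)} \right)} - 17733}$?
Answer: $\frac{i \sqrt{2996738}}{13} \approx 133.16 i$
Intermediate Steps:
$b{\left(l \right)} = \frac{139}{l^{2}}$
$\sqrt{b{\left(z{\left(-2,-7 \right)} \right)} - 17733} = \sqrt{\frac{139}{169} - 17733} = \sqrt{- \frac{2996738}{169}} = \frac{i \sqrt{2996738}}{13}$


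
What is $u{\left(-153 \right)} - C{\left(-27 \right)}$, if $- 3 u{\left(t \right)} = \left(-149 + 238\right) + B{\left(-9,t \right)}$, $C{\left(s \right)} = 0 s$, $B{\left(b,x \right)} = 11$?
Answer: $- \frac{100}{3} \approx -33.333$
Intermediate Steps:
$C{\left(s \right)} = 0$
$u{\left(t \right)} = - \frac{100}{3}$ ($u{\left(t \right)} = - \frac{\left(-149 + 238\right) + 11}{3} = - \frac{89 + 11}{3} = \left(- \frac{1}{3}\right) 100 = - \frac{100}{3}$)
$u{\left(-153 \right)} - C{\left(-27 \right)} = - \frac{100}{3} - 0 = - \frac{100}{3} + 0 = - \frac{100}{3}$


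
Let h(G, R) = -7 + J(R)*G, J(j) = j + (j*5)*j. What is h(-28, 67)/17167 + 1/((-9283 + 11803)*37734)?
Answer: -59939114143073/1632404536560 ≈ -36.718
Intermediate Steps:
J(j) = j + 5*j² (J(j) = j + (5*j)*j = j + 5*j²)
h(G, R) = -7 + G*R*(1 + 5*R) (h(G, R) = -7 + (R*(1 + 5*R))*G = -7 + G*R*(1 + 5*R))
h(-28, 67)/17167 + 1/((-9283 + 11803)*37734) = (-7 - 28*67*(1 + 5*67))/17167 + 1/((-9283 + 11803)*37734) = (-7 - 28*67*(1 + 335))*(1/17167) + (1/37734)/2520 = (-7 - 28*67*336)*(1/17167) + (1/2520)*(1/37734) = (-7 - 630336)*(1/17167) + 1/95089680 = -630343*1/17167 + 1/95089680 = -630343/17167 + 1/95089680 = -59939114143073/1632404536560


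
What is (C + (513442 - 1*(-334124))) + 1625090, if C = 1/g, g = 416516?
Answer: 1029900786497/416516 ≈ 2.4727e+6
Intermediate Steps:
C = 1/416516 ≈ 2.4009e-6
(C + (513442 - 1*(-334124))) + 1625090 = (1/416516 + (513442 - 1*(-334124))) + 1625090 = (1/416516 + (513442 + 334124)) + 1625090 = (1/416516 + 847566) + 1625090 = 353024800057/416516 + 1625090 = 1029900786497/416516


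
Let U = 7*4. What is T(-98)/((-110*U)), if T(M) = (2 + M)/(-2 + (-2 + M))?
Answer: -2/6545 ≈ -0.00030558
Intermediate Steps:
U = 28
T(M) = (2 + M)/(-4 + M)
T(-98)/((-110*U)) = ((2 - 98)/(-4 - 98))/((-110*28)) = (-96/(-102))/(-3080) = -1/102*(-96)*(-1/3080) = (16/17)*(-1/3080) = -2/6545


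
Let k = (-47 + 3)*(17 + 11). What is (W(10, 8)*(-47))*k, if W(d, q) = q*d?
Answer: 4632320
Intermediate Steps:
W(d, q) = d*q
k = -1232 (k = -44*28 = -1232)
(W(10, 8)*(-47))*k = ((10*8)*(-47))*(-1232) = (80*(-47))*(-1232) = -3760*(-1232) = 4632320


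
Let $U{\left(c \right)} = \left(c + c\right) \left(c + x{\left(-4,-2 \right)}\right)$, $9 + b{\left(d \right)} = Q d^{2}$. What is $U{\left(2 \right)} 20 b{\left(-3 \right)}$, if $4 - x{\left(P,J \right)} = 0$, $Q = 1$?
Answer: $0$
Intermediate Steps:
$x{\left(P,J \right)} = 4$ ($x{\left(P,J \right)} = 4 - 0 = 4 + 0 = 4$)
$b{\left(d \right)} = -9 + d^{2}$ ($b{\left(d \right)} = -9 + 1 d^{2} = -9 + d^{2}$)
$U{\left(c \right)} = 2 c \left(4 + c\right)$ ($U{\left(c \right)} = \left(c + c\right) \left(c + 4\right) = 2 c \left(4 + c\right)$)
$U{\left(2 \right)} 20 b{\left(-3 \right)} = 2 \cdot 2 \left(4 + 2\right) 20 \left(-9 + \left(-3\right)^{2}\right) = 2 \cdot 2 \cdot 6 \cdot 20 \left(-9 + 9\right) = 24 \cdot 20 \cdot 0 = 480 \cdot 0 = 0$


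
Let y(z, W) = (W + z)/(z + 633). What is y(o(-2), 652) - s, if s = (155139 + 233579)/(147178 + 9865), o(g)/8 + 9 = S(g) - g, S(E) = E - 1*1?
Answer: -125132458/86844779 ≈ -1.4409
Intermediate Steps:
S(E) = -1 + E (S(E) = E - 1 = -1 + E)
o(g) = -80 (o(g) = -72 + 8*((-1 + g) - g) = -72 + 8*(-1) = -72 - 8 = -80)
y(z, W) = (W + z)/(633 + z)
s = 388718/157043 ≈ 2.4752
y(o(-2), 652) - s = (652 - 80)/(633 - 80) - 1*388718/157043 = 572/553 - 388718/157043 = -125132458/86844779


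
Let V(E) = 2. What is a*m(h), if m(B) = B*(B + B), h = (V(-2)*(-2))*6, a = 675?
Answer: 777600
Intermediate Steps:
h = -24 (h = (2*(-2))*6 = -4*6 = -24)
m(B) = 2*B² (m(B) = B*(2*B) = 2*B²)
a*m(h) = 675*(2*(-24)²) = 675*(2*576) = 675*1152 = 777600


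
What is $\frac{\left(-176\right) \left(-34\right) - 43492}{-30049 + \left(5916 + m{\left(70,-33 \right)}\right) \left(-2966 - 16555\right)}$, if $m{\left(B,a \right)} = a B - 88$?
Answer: $\frac{37508}{68704927} \approx 0.00054593$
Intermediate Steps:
$m{\left(B,a \right)} = -88 + B a$ ($m{\left(B,a \right)} = B a - 88 = -88 + B a$)
$\frac{\left(-176\right) \left(-34\right) - 43492}{-30049 + \left(5916 + m{\left(70,-33 \right)}\right) \left(-2966 - 16555\right)} = \frac{\left(-176\right) \left(-34\right) - 43492}{-30049 + \left(5916 + \left(-88 + 70 \left(-33\right)\right)\right) \left(-2966 - 16555\right)} = \frac{5984 - 43492}{-30049 + \left(5916 - 2398\right) \left(-19521\right)} = - \frac{37508}{-30049 + \left(5916 - 2398\right) \left(-19521\right)} = - \frac{37508}{-30049 + 3518 \left(-19521\right)} = - \frac{37508}{-30049 - 68674878} = - \frac{37508}{-68704927} = \left(-37508\right) \left(- \frac{1}{68704927}\right) = \frac{37508}{68704927}$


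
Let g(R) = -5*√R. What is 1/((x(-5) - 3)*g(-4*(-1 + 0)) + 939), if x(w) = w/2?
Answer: 1/994 ≈ 0.0010060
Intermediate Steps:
x(w) = w/2 (x(w) = w*(½) = w/2)
1/((x(-5) - 3)*g(-4*(-1 + 0)) + 939) = 1/(((½)*(-5) - 3)*(-5*√(-4*(-1 + 0))) + 939) = 1/((-5/2 - 3)*(-5*√(-4*(-1))) + 939) = 1/(-(-55)*√4/2 + 939) = 1/(-(-55)*2/2 + 939) = 1/(-11/2*(-10) + 939) = 1/(55 + 939) = 1/994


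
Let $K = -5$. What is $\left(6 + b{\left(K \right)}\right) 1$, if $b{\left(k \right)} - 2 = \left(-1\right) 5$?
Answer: $3$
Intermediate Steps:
$b{\left(k \right)} = -3$ ($b{\left(k \right)} = 2 - 5 = -3$)
$\left(6 + b{\left(K \right)}\right) 1 = \left(6 - 3\right) 1 = 3 \cdot 1 = 3$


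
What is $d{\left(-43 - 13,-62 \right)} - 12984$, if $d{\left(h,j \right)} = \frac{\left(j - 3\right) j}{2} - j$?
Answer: $-10907$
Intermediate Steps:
$d{\left(h,j \right)} = - j + \frac{j \left(-3 + j\right)}{2}$ ($d{\left(h,j \right)} = \left(-3 + j\right) j \frac{1}{2} - j = j \left(-3 + j\right) \frac{1}{2} - j = \frac{j \left(-3 + j\right)}{2} - j = - j + \frac{j \left(-3 + j\right)}{2}$)
$d{\left(-43 - 13,-62 \right)} - 12984 = \frac{1}{2} \left(-62\right) \left(-5 - 62\right) - 12984 = \frac{1}{2} \left(-62\right) \left(-67\right) - 12984 = 2077 - 12984 = -10907$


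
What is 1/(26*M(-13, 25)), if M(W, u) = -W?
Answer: 1/338 ≈ 0.0029586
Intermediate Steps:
1/(26*M(-13, 25)) = 1/(26*(-1*(-13))) = 1/(26*13) = 1/338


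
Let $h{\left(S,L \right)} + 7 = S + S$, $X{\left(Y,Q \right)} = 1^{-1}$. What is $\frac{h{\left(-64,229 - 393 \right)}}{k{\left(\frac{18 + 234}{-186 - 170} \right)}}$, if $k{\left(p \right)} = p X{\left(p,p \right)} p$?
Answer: $- \frac{39605}{147} \approx -269.42$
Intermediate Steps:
$X{\left(Y,Q \right)} = 1$
$h{\left(S,L \right)} = -7 + 2 S$ ($h{\left(S,L \right)} = -7 + \left(S + S\right) = -7 + 2 S$)
$k{\left(p \right)} = p^{2}$ ($k{\left(p \right)} = p 1 p = p p = p^{2}$)
$\frac{h{\left(-64,229 - 393 \right)}}{k{\left(\frac{18 + 234}{-186 - 170} \right)}} = \frac{-7 + 2 \left(-64\right)}{\left(\frac{18 + 234}{-186 - 170}\right)^{2}} = \frac{-7 - 128}{\left(\frac{252}{-356}\right)^{2}} = - \frac{135}{\left(252 \left(- \frac{1}{356}\right)\right)^{2}} = - \frac{135}{\left(- \frac{63}{89}\right)^{2}} = - \frac{135}{\frac{3969}{7921}} = \left(-135\right) \frac{7921}{3969} = - \frac{39605}{147}$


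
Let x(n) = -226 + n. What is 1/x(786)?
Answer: 1/560 ≈ 0.0017857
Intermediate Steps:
1/x(786) = 1/(-226 + 786) = 1/560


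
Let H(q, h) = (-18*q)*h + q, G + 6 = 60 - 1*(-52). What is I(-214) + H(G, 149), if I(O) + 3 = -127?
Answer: -284316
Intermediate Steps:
G = 106 (G = -6 + (60 - 1*(-52)) = -6 + (60 + 52) = -6 + 112 = 106)
I(O) = -130 (I(O) = -3 - 127 = -130)
H(q, h) = q - 18*h*q (H(q, h) = -18*h*q + q = q - 18*h*q)
I(-214) + H(G, 149) = -130 + 106*(1 - 18*149) = -130 + 106*(1 - 2682) = -130 + 106*(-2681) = -130 - 284186 = -284316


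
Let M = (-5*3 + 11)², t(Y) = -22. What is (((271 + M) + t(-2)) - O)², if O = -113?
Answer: 142884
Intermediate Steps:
M = 16 (M = (-15 + 11)² = (-4)² = 16)
(((271 + M) + t(-2)) - O)² = (((271 + 16) - 22) - 1*(-113))² = ((287 - 22) + 113)² = (265 + 113)² = 378² = 142884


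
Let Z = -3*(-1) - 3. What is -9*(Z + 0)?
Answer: 0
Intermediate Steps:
Z = 0 (Z = 3 - 3 = 0)
-9*(Z + 0) = -9*(0 + 0) = -9*0 = 0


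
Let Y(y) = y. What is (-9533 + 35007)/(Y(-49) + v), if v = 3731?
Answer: 12737/1841 ≈ 6.9185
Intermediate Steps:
(-9533 + 35007)/(Y(-49) + v) = (-9533 + 35007)/(-49 + 3731) = 25474/3682 = 25474*(1/3682) = 12737/1841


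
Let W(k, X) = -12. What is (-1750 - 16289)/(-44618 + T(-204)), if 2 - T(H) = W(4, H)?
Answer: 859/2124 ≈ 0.40443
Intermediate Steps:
T(H) = 14 (T(H) = 2 - 1*(-12) = 2 + 12 = 14)
(-1750 - 16289)/(-44618 + T(-204)) = (-1750 - 16289)/(-44618 + 14) = -18039/(-44604) = -18039*(-1/44604) = 859/2124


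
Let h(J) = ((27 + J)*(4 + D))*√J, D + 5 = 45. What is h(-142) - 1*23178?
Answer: -23178 - 5060*I*√142 ≈ -23178.0 - 60297.0*I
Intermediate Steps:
D = 40 (D = -5 + 45 = 40)
h(J) = √J*(1188 + 44*J) (h(J) = ((27 + J)*(4 + 40))*√J = ((27 + J)*44)*√J = (1188 + 44*J)*√J = √J*(1188 + 44*J))
h(-142) - 1*23178 = 44*√(-142)*(27 - 142) - 1*23178 = 44*(I*√142)*(-115) - 23178 = -5060*I*√142 - 23178 = -23178 - 5060*I*√142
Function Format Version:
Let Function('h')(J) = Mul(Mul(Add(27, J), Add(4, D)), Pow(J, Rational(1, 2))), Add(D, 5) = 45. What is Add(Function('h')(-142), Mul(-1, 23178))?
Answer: Add(-23178, Mul(-5060, I, Pow(142, Rational(1, 2)))) ≈ Add(-23178., Mul(-60297., I))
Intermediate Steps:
D = 40 (D = Add(-5, 45) = 40)
Function('h')(J) = Mul(Pow(J, Rational(1, 2)), Add(1188, Mul(44, J))) (Function('h')(J) = Mul(Mul(Add(27, J), Add(4, 40)), Pow(J, Rational(1, 2))) = Mul(Mul(Add(27, J), 44), Pow(J, Rational(1, 2))) = Mul(Add(1188, Mul(44, J)), Pow(J, Rational(1, 2))) = Mul(Pow(J, Rational(1, 2)), Add(1188, Mul(44, J))))
Add(Function('h')(-142), Mul(-1, 23178)) = Add(Mul(44, Pow(-142, Rational(1, 2)), Add(27, -142)), Mul(-1, 23178)) = Add(Mul(44, Mul(I, Pow(142, Rational(1, 2))), -115), -23178) = Add(Mul(-5060, I, Pow(142, Rational(1, 2))), -23178) = Add(-23178, Mul(-5060, I, Pow(142, Rational(1, 2))))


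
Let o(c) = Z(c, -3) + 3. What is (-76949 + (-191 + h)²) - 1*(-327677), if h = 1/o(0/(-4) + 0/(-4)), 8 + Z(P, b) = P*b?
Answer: 7182136/25 ≈ 2.8729e+5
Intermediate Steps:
Z(P, b) = -8 + P*b
o(c) = -5 - 3*c (o(c) = (-8 + c*(-3)) + 3 = (-8 - 3*c) + 3 = -5 - 3*c)
h = -⅕ (h = 1/(-5 - 3*(0/(-4) + 0/(-4))) = 1/(-5 - 3*(0*(-¼) + 0*(-¼))) = 1/(-5 - 3*(0 + 0)) = 1/(-5 - 3*0) = 1/(-5 + 0) = 1/(-5) = -⅕ ≈ -0.20000)
(-76949 + (-191 + h)²) - 1*(-327677) = (-76949 + (-191 - ⅕)²) - 1*(-327677) = (-76949 + (-956/5)²) + 327677 = (-76949 + 913936/25) + 327677 = -1009789/25 + 327677 = 7182136/25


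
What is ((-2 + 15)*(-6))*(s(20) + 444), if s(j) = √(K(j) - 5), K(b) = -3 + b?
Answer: -34632 - 156*√3 ≈ -34902.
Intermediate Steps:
s(j) = √(-8 + j) (s(j) = √((-3 + j) - 5) = √(-8 + j))
((-2 + 15)*(-6))*(s(20) + 444) = ((-2 + 15)*(-6))*(√(-8 + 20) + 444) = (13*(-6))*(√12 + 444) = -78*(2*√3 + 444) = -78*(444 + 2*√3) = -34632 - 156*√3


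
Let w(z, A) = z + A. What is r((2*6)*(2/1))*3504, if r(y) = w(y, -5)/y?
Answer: 2774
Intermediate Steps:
w(z, A) = A + z
r(y) = (-5 + y)/y
r((2*6)*(2/1))*3504 = ((-5 + (2*6)*(2/1))/(((2*6)*(2/1))))*3504 = ((-5 + 12*(2*1))/((12*(2*1))))*3504 = ((-5 + 12*2)/((12*2)))*3504 = ((-5 + 24)/24)*3504 = ((1/24)*19)*3504 = (19/24)*3504 = 2774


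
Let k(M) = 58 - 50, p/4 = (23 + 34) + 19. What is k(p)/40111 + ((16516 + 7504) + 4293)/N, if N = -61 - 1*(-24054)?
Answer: 1135854687/962383223 ≈ 1.1803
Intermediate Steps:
N = 23993 (N = -61 + 24054 = 23993)
p = 304 (p = 4*((23 + 34) + 19) = 4*(57 + 19) = 4*76 = 304)
k(M) = 8
k(p)/40111 + ((16516 + 7504) + 4293)/N = 8/40111 + ((16516 + 7504) + 4293)/23993 = 8*(1/40111) + (24020 + 4293)*(1/23993) = 8/40111 + 28313*(1/23993) = 8/40111 + 28313/23993 = 1135854687/962383223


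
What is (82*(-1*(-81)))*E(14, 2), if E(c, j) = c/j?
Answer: 46494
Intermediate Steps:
(82*(-1*(-81)))*E(14, 2) = (82*(-1*(-81)))*(14/2) = (82*81)*(14*(½)) = 6642*7 = 46494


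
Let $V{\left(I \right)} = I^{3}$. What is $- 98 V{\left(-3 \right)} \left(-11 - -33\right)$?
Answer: $58212$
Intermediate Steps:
$- 98 V{\left(-3 \right)} \left(-11 - -33\right) = - 98 \left(-3\right)^{3} \left(-11 - -33\right) = \left(-98\right) \left(-27\right) \left(-11 + 33\right) = 2646 \cdot 22 = 58212$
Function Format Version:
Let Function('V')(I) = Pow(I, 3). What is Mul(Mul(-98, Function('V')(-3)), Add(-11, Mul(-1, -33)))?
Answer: 58212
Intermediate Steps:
Mul(Mul(-98, Function('V')(-3)), Add(-11, Mul(-1, -33))) = Mul(Mul(-98, Pow(-3, 3)), Add(-11, Mul(-1, -33))) = Mul(Mul(-98, -27), Add(-11, 33)) = Mul(2646, 22) = 58212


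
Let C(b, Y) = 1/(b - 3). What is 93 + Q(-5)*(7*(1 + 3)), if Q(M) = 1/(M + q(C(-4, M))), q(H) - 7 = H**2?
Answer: 10579/99 ≈ 106.86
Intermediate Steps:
C(b, Y) = 1/(-3 + b)
q(H) = 7 + H**2
Q(M) = 1/(344/49 + M) (Q(M) = 1/(M + (7 + (1/(-3 - 4))**2)) = 1/(M + (7 + (1/(-7))**2)) = 1/(M + (7 + (-1/7)**2)) = 1/(M + (7 + 1/49)) = 1/(M + 344/49) = 1/(344/49 + M))
93 + Q(-5)*(7*(1 + 3)) = 93 + (49/(344 + 49*(-5)))*(7*(1 + 3)) = 93 + (49/(344 - 245))*(7*4) = 93 + (49/99)*28 = 93 + 1372/99 = 10579/99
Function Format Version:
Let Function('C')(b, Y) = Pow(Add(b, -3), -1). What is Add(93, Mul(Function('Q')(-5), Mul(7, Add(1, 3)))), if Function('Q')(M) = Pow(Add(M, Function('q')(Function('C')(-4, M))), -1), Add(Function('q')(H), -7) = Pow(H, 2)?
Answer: Rational(10579, 99) ≈ 106.86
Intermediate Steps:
Function('C')(b, Y) = Pow(Add(-3, b), -1)
Function('q')(H) = Add(7, Pow(H, 2))
Function('Q')(M) = Pow(Add(Rational(344, 49), M), -1) (Function('Q')(M) = Pow(Add(M, Add(7, Pow(Pow(Add(-3, -4), -1), 2))), -1) = Pow(Add(M, Add(7, Pow(Pow(-7, -1), 2))), -1) = Pow(Add(M, Add(7, Pow(Rational(-1, 7), 2))), -1) = Pow(Add(M, Add(7, Rational(1, 49))), -1) = Pow(Add(M, Rational(344, 49)), -1) = Pow(Add(Rational(344, 49), M), -1))
Add(93, Mul(Function('Q')(-5), Mul(7, Add(1, 3)))) = Add(93, Mul(Mul(49, Pow(Add(344, Mul(49, -5)), -1)), Mul(7, Add(1, 3)))) = Add(93, Mul(Mul(49, Pow(Add(344, -245), -1)), Mul(7, 4))) = Add(93, Mul(Mul(49, Pow(99, -1)), 28)) = Add(93, Mul(Mul(49, Rational(1, 99)), 28)) = Add(93, Mul(Rational(49, 99), 28)) = Add(93, Rational(1372, 99)) = Rational(10579, 99)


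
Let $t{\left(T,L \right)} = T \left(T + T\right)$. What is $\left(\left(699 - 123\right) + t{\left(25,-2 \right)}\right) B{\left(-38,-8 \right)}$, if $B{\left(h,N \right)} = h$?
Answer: $-69388$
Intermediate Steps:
$t{\left(T,L \right)} = 2 T^{2}$ ($t{\left(T,L \right)} = T 2 T = 2 T^{2}$)
$\left(\left(699 - 123\right) + t{\left(25,-2 \right)}\right) B{\left(-38,-8 \right)} = \left(\left(699 - 123\right) + 2 \cdot 25^{2}\right) \left(-38\right) = \left(576 + 2 \cdot 625\right) \left(-38\right) = \left(576 + 1250\right) \left(-38\right) = 1826 \left(-38\right) = -69388$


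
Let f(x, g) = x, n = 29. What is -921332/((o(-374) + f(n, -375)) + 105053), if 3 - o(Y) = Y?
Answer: -921332/105459 ≈ -8.7364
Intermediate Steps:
o(Y) = 3 - Y
-921332/((o(-374) + f(n, -375)) + 105053) = -921332/(((3 - 1*(-374)) + 29) + 105053) = -921332/(((3 + 374) + 29) + 105053) = -921332/((377 + 29) + 105053) = -921332/(406 + 105053) = -921332/105459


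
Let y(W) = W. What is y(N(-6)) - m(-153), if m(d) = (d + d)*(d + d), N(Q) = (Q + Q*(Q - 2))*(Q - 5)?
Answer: -94098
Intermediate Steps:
N(Q) = (-5 + Q)*(Q + Q*(-2 + Q)) (N(Q) = (Q + Q*(-2 + Q))*(-5 + Q) = (-5 + Q)*(Q + Q*(-2 + Q)))
m(d) = 4*d**2 (m(d) = (2*d)*(2*d) = 4*d**2)
y(N(-6)) - m(-153) = -6*(5 + (-6)**2 - 6*(-6)) - 4*(-153)**2 = -6*(5 + 36 + 36) - 4*23409 = -6*77 - 1*93636 = -462 - 93636 = -94098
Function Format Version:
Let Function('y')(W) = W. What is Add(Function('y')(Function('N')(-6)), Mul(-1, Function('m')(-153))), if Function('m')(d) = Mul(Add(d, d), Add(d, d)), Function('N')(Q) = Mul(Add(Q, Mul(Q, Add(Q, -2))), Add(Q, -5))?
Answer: -94098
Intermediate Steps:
Function('N')(Q) = Mul(Add(-5, Q), Add(Q, Mul(Q, Add(-2, Q)))) (Function('N')(Q) = Mul(Add(Q, Mul(Q, Add(-2, Q))), Add(-5, Q)) = Mul(Add(-5, Q), Add(Q, Mul(Q, Add(-2, Q)))))
Function('m')(d) = Mul(4, Pow(d, 2)) (Function('m')(d) = Mul(Mul(2, d), Mul(2, d)) = Mul(4, Pow(d, 2)))
Add(Function('y')(Function('N')(-6)), Mul(-1, Function('m')(-153))) = Add(Mul(-6, Add(5, Pow(-6, 2), Mul(-6, -6))), Mul(-1, Mul(4, Pow(-153, 2)))) = Add(Mul(-6, Add(5, 36, 36)), Mul(-1, Mul(4, 23409))) = Add(Mul(-6, 77), Mul(-1, 93636)) = Add(-462, -93636) = -94098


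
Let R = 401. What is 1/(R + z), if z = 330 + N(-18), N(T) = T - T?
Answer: 1/731 ≈ 0.0013680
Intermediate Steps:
N(T) = 0
z = 330 (z = 330 + 0 = 330)
1/(R + z) = 1/(401 + 330) = 1/731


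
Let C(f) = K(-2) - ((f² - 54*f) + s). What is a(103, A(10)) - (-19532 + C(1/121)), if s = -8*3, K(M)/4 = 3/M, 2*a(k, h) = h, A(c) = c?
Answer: 285771146/14641 ≈ 19519.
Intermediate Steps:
a(k, h) = h/2
K(M) = 12/M (K(M) = 4*(3/M) = 12/M)
s = -24
C(f) = 18 - f² + 54*f (C(f) = 12/(-2) - ((f² - 54*f) - 24) = 12*(-½) - (-24 + f² - 54*f) = -6 + (24 - f² + 54*f) = 18 - f² + 54*f)
a(103, A(10)) - (-19532 + C(1/121)) = (½)*10 - (-19532 + (18 - (1/121)² + 54/121)) = 5 - (-19532 + (18 - (1/121)² + 54*(1/121))) = 5 - (-19532 + (18 - 1*1/14641 + 54/121)) = 5 - (-19532 + (18 - 1/14641 + 54/121)) = 5 - (-19532 + 270071/14641) = 5 - 1*(-285697941/14641) = 5 + 285697941/14641 = 285771146/14641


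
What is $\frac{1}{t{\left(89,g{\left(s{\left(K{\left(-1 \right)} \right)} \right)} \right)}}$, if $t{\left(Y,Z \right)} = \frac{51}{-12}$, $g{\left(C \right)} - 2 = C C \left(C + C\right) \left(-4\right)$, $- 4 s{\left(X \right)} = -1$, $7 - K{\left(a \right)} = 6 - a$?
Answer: $- \frac{4}{17} \approx -0.23529$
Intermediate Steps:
$K{\left(a \right)} = 1 + a$ ($K{\left(a \right)} = 7 - \left(6 - a\right) = 7 + \left(-6 + a\right) = 1 + a$)
$s{\left(X \right)} = \frac{1}{4}$ ($s{\left(X \right)} = \left(- \frac{1}{4}\right) \left(-1\right) = \frac{1}{4}$)
$g{\left(C \right)} = 2 - 8 C^{3}$ ($g{\left(C \right)} = 2 + C C \left(C + C\right) \left(-4\right) = 2 + C C 2 C \left(-4\right) = 2 + C 2 C^{2} \left(-4\right) = 2 + 2 C^{3} \left(-4\right) = 2 - 8 C^{3}$)
$t{\left(Y,Z \right)} = - \frac{17}{4}$ ($t{\left(Y,Z \right)} = 51 \left(- \frac{1}{12}\right) = - \frac{17}{4}$)
$\frac{1}{t{\left(89,g{\left(s{\left(K{\left(-1 \right)} \right)} \right)} \right)}} = \frac{1}{- \frac{17}{4}} = - \frac{4}{17}$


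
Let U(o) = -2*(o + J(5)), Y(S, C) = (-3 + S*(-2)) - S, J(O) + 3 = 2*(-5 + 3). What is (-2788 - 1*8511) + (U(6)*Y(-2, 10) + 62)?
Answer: -11231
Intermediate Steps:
J(O) = -7 (J(O) = -3 + 2*(-5 + 3) = -3 + 2*(-2) = -3 - 4 = -7)
Y(S, C) = -3 - 3*S (Y(S, C) = (-3 - 2*S) - S = -3 - 3*S)
U(o) = 14 - 2*o (U(o) = -2*(o - 7) = -2*(-7 + o) = 14 - 2*o)
(-2788 - 1*8511) + (U(6)*Y(-2, 10) + 62) = (-2788 - 1*8511) + ((14 - 2*6)*(-3 - 3*(-2)) + 62) = (-2788 - 8511) + ((14 - 12)*(-3 + 6) + 62) = -11299 + (2*3 + 62) = -11299 + (6 + 62) = -11299 + 68 = -11231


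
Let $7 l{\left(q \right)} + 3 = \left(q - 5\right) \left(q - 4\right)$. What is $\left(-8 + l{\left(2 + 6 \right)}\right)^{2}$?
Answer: $\frac{2209}{49} \approx 45.082$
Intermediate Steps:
$l{\left(q \right)} = - \frac{3}{7} + \frac{\left(-5 + q\right) \left(-4 + q\right)}{7}$ ($l{\left(q \right)} = - \frac{3}{7} + \frac{\left(q - 5\right) \left(q - 4\right)}{7} = - \frac{3}{7} + \frac{\left(-5 + q\right) \left(-4 + q\right)}{7}$)
$\left(-8 + l{\left(2 + 6 \right)}\right)^{2} = \left(-8 + \left(\frac{17}{7} - \frac{9 \left(2 + 6\right)}{7} + \frac{\left(2 + 6\right)^{2}}{7}\right)\right)^{2} = \left(-8 + \left(\frac{17}{7} - \frac{72}{7} + \frac{8^{2}}{7}\right)\right)^{2} = \left(-8 + \left(\frac{17}{7} - \frac{72}{7} + \frac{1}{7} \cdot 64\right)\right)^{2} = \left(-8 + \left(\frac{17}{7} - \frac{72}{7} + \frac{64}{7}\right)\right)^{2} = \left(-8 + \frac{9}{7}\right)^{2} = \left(- \frac{47}{7}\right)^{2} = \frac{2209}{49}$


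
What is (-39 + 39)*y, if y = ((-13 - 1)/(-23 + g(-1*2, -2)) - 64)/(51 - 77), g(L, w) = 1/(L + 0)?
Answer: 0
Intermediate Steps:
g(L, w) = 1/L
y = 1490/611 (y = ((-13 - 1)/(-23 + 1/(-1*2)) - 64)/(51 - 77) = (-14/(-23 + 1/(-2)) - 64)/(-26) = (-14/(-23 - ½) - 64)*(-1/26) = (-14/(-47/2) - 64)*(-1/26) = (-14*(-2/47) - 64)*(-1/26) = (28/47 - 64)*(-1/26) = -2980/47*(-1/26) = 1490/611 ≈ 2.4386)
(-39 + 39)*y = (-39 + 39)*(1490/611) = 0*(1490/611) = 0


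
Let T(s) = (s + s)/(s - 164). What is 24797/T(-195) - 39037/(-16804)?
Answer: 74803249661/3276780 ≈ 22828.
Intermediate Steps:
T(s) = 2*s/(-164 + s) (T(s) = (2*s)/(-164 + s) = 2*s/(-164 + s))
24797/T(-195) - 39037/(-16804) = 24797/((2*(-195)/(-164 - 195))) - 39037/(-16804) = 24797/((2*(-195)/(-359))) - 39037*(-1/16804) = 24797/((2*(-195)*(-1/359))) + 39037/16804 = 24797/(390/359) + 39037/16804 = 24797*(359/390) + 39037/16804 = 8902123/390 + 39037/16804 = 74803249661/3276780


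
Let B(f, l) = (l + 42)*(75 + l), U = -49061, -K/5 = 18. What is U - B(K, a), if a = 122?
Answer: -81369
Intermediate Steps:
K = -90 (K = -5*18 = -90)
B(f, l) = (42 + l)*(75 + l)
U - B(K, a) = -49061 - (3150 + 122² + 117*122) = -49061 - (3150 + 14884 + 14274) = -49061 - 1*32308 = -49061 - 32308 = -81369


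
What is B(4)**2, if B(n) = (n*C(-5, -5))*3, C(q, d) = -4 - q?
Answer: 144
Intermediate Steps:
B(n) = 3*n (B(n) = (n*(-4 - 1*(-5)))*3 = (n*(-4 + 5))*3 = (n*1)*3 = n*3 = 3*n)
B(4)**2 = (3*4)**2 = 12**2 = 144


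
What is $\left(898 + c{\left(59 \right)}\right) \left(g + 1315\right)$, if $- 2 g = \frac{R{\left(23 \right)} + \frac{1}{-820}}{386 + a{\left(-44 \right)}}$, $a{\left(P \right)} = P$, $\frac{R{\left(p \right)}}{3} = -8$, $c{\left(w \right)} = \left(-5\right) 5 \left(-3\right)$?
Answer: $\frac{717662305213}{560880} \approx 1.2795 \cdot 10^{6}$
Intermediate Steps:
$c{\left(w \right)} = 75$ ($c{\left(w \right)} = \left(-25\right) \left(-3\right) = 75$)
$R{\left(p \right)} = -24$ ($R{\left(p \right)} = 3 \left(-8\right) = -24$)
$g = \frac{19681}{560880}$ ($g = - \frac{\left(-24 + \frac{1}{-820}\right) \frac{1}{386 - 44}}{2} = - \frac{\left(-24 - \frac{1}{820}\right) \frac{1}{342}}{2} = - \frac{\left(- \frac{19681}{820}\right) \frac{1}{342}}{2} = \left(- \frac{1}{2}\right) \left(- \frac{19681}{280440}\right) = \frac{19681}{560880} \approx 0.035089$)
$\left(898 + c{\left(59 \right)}\right) \left(g + 1315\right) = \left(898 + 75\right) \left(\frac{19681}{560880} + 1315\right) = 973 \cdot \frac{737576881}{560880} = \frac{717662305213}{560880}$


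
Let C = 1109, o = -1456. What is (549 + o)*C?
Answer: -1005863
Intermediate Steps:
(549 + o)*C = (549 - 1456)*1109 = -907*1109 = -1005863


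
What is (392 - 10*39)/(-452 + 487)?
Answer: 2/35 ≈ 0.057143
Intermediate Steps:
(392 - 10*39)/(-452 + 487) = (392 - 390)/35 = 2*(1/35) = 2/35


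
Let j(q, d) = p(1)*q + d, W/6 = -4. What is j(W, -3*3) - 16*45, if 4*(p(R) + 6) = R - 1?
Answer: -585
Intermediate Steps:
W = -24 (W = 6*(-4) = -24)
p(R) = -25/4 + R/4 (p(R) = -6 + (R - 1)/4 = -6 + (-1 + R)/4 = -6 + (-¼ + R/4) = -25/4 + R/4)
j(q, d) = d - 6*q (j(q, d) = (-25/4 + (¼)*1)*q + d = (-25/4 + ¼)*q + d = -6*q + d = d - 6*q)
j(W, -3*3) - 16*45 = (-3*3 - 6*(-24)) - 16*45 = (-9 + 144) - 720 = 135 - 720 = -585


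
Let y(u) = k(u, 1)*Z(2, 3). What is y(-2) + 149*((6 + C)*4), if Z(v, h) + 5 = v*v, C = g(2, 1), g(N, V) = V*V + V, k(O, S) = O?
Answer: 4770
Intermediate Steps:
g(N, V) = V + V² (g(N, V) = V² + V = V + V²)
C = 2 (C = 1*(1 + 1) = 1*2 = 2)
Z(v, h) = -5 + v² (Z(v, h) = -5 + v*v = -5 + v²)
y(u) = -u (y(u) = u*(-5 + 2²) = u*(-5 + 4) = u*(-1) = -u)
y(-2) + 149*((6 + C)*4) = -1*(-2) + 149*((6 + 2)*4) = 2 + 149*(8*4) = 2 + 149*32 = 2 + 4768 = 4770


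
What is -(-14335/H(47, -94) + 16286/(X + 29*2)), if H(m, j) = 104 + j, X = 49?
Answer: 274197/214 ≈ 1281.3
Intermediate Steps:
-(-14335/H(47, -94) + 16286/(X + 29*2)) = -(-14335/(104 - 94) + 16286/(49 + 29*2)) = -(-14335/10 + 16286/(49 + 58)) = -(-14335*1/10 + 16286/107) = -(-2867/2 + 16286*(1/107)) = -(-2867/2 + 16286/107) = -1*(-274197/214) = 274197/214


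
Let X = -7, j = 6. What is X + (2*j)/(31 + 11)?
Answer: -47/7 ≈ -6.7143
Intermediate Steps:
X + (2*j)/(31 + 11) = -7 + (2*6)/(31 + 11) = -7 + 12/42 = -7 + 12*(1/42) = -7 + 2/7 = -47/7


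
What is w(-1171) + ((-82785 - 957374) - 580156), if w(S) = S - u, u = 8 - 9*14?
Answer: -1621368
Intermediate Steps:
u = -118 (u = 8 - 126 = -118)
w(S) = 118 + S (w(S) = S - 1*(-118) = S + 118 = 118 + S)
w(-1171) + ((-82785 - 957374) - 580156) = (118 - 1171) + ((-82785 - 957374) - 580156) = -1053 + (-1040159 - 580156) = -1053 - 1620315 = -1621368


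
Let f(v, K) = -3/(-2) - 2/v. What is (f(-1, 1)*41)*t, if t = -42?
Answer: -6027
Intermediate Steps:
f(v, K) = 3/2 - 2/v (f(v, K) = -3*(-1/2) - 2/v = 3/2 - 2/v)
(f(-1, 1)*41)*t = ((3/2 - 2/(-1))*41)*(-42) = ((3/2 - 2*(-1))*41)*(-42) = ((3/2 + 2)*41)*(-42) = ((7/2)*41)*(-42) = (287/2)*(-42) = -6027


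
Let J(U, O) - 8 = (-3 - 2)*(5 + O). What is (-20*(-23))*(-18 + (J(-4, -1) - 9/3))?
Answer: -15180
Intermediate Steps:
J(U, O) = -17 - 5*O (J(U, O) = 8 + (-3 - 2)*(5 + O) = 8 - 5*(5 + O) = 8 + (-25 - 5*O) = -17 - 5*O)
(-20*(-23))*(-18 + (J(-4, -1) - 9/3)) = (-20*(-23))*(-18 + ((-17 - 5*(-1)) - 9/3)) = 460*(-18 + ((-17 + 5) - 9*1/3)) = 460*(-18 + (-12 - 3)) = 460*(-18 - 15) = 460*(-33) = -15180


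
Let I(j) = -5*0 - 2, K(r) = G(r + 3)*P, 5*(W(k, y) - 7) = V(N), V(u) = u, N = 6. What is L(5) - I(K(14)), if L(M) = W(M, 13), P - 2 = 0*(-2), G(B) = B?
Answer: 51/5 ≈ 10.200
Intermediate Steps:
P = 2 (P = 2 + 0*(-2) = 2 + 0 = 2)
W(k, y) = 41/5 (W(k, y) = 7 + (⅕)*6 = 7 + 6/5 = 41/5)
L(M) = 41/5
K(r) = 6 + 2*r (K(r) = (r + 3)*2 = (3 + r)*2 = 6 + 2*r)
I(j) = -2 (I(j) = 0 - 2 = -2)
L(5) - I(K(14)) = 41/5 - 1*(-2) = 41/5 + 2 = 51/5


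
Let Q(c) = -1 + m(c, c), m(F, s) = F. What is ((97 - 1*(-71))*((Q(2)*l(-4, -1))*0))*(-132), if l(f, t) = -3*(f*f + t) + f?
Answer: 0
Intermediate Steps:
Q(c) = -1 + c
l(f, t) = f - 3*t - 3*f**2 (l(f, t) = -3*(f**2 + t) + f = -3*(t + f**2) + f = (-3*t - 3*f**2) + f = f - 3*t - 3*f**2)
((97 - 1*(-71))*((Q(2)*l(-4, -1))*0))*(-132) = ((97 - 1*(-71))*(((-1 + 2)*(-4 - 3*(-1) - 3*(-4)**2))*0))*(-132) = ((97 + 71)*((1*(-4 + 3 - 3*16))*0))*(-132) = (168*((1*(-4 + 3 - 48))*0))*(-132) = (168*((1*(-49))*0))*(-132) = (168*(-49*0))*(-132) = (168*0)*(-132) = 0*(-132) = 0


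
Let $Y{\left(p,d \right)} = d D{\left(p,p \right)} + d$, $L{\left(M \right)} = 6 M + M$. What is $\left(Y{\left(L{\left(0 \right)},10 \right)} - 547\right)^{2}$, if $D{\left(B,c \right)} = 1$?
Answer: $277729$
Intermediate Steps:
$L{\left(M \right)} = 7 M$
$Y{\left(p,d \right)} = 2 d$ ($Y{\left(p,d \right)} = d 1 + d = d + d = 2 d$)
$\left(Y{\left(L{\left(0 \right)},10 \right)} - 547\right)^{2} = \left(2 \cdot 10 - 547\right)^{2} = \left(20 - 547\right)^{2} = \left(-527\right)^{2} = 277729$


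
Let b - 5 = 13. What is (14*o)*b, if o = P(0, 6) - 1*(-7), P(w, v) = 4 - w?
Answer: 2772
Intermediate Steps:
b = 18 (b = 5 + 13 = 18)
o = 11 (o = (4 - 1*0) - 1*(-7) = (4 + 0) + 7 = 4 + 7 = 11)
(14*o)*b = (14*11)*18 = 154*18 = 2772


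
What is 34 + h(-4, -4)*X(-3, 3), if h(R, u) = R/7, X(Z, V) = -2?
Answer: 246/7 ≈ 35.143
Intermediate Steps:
h(R, u) = R/7 (h(R, u) = R*(⅐) = R/7)
34 + h(-4, -4)*X(-3, 3) = 34 + ((⅐)*(-4))*(-2) = 34 - 4/7*(-2) = 34 + 8/7 = 246/7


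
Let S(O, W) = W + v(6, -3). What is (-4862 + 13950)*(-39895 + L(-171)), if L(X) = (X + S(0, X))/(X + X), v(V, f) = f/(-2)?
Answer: -20665732576/57 ≈ -3.6256e+8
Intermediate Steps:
v(V, f) = -f/2 (v(V, f) = f*(-1/2) = -f/2)
S(O, W) = 3/2 + W (S(O, W) = W - 1/2*(-3) = W + 3/2 = 3/2 + W)
L(X) = (3/2 + 2*X)/(2*X) (L(X) = (X + (3/2 + X))/(X + X) = (3/2 + 2*X)/((2*X)) = (3/2 + 2*X)*(1/(2*X)) = (3/2 + 2*X)/(2*X))
(-4862 + 13950)*(-39895 + L(-171)) = (-4862 + 13950)*(-39895 + (3/4 - 171)/(-171)) = 9088*(-39895 - 1/171*(-681/4)) = 9088*(-39895 + 227/228) = 9088*(-9095833/228) = -20665732576/57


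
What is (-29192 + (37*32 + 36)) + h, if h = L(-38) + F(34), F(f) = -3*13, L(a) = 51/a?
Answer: -1064469/38 ≈ -28012.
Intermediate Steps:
F(f) = -39
h = -1533/38 (h = 51/(-38) - 39 = 51*(-1/38) - 39 = -51/38 - 39 = -1533/38 ≈ -40.342)
(-29192 + (37*32 + 36)) + h = (-29192 + (37*32 + 36)) - 1533/38 = (-29192 + (1184 + 36)) - 1533/38 = (-29192 + 1220) - 1533/38 = -27972 - 1533/38 = -1064469/38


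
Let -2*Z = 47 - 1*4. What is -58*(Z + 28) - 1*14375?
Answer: -14752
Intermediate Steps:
Z = -43/2 (Z = -(47 - 1*4)/2 = -(47 - 4)/2 = -½*43 = -43/2 ≈ -21.500)
-58*(Z + 28) - 1*14375 = -58*(-43/2 + 28) - 1*14375 = -58*13/2 - 14375 = -377 - 14375 = -14752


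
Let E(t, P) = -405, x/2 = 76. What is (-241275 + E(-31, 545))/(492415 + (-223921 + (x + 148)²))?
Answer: -40280/59749 ≈ -0.67415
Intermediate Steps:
x = 152 (x = 2*76 = 152)
(-241275 + E(-31, 545))/(492415 + (-223921 + (x + 148)²)) = (-241275 - 405)/(492415 + (-223921 + (152 + 148)²)) = -241680/(492415 + (-223921 + 300²)) = -241680/(492415 + (-223921 + 90000)) = -241680/(492415 - 133921) = -241680/358494 = -241680*1/358494 = -40280/59749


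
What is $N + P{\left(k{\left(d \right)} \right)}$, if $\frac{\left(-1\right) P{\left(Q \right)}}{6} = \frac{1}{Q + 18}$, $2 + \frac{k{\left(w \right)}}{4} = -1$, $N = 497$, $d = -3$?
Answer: $496$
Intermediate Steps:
$k{\left(w \right)} = -12$ ($k{\left(w \right)} = -8 + 4 \left(-1\right) = -8 - 4 = -12$)
$P{\left(Q \right)} = - \frac{6}{18 + Q}$ ($P{\left(Q \right)} = - \frac{6}{Q + 18} = - \frac{6}{18 + Q}$)
$N + P{\left(k{\left(d \right)} \right)} = 497 - \frac{6}{18 - 12} = 497 - \frac{6}{6} = 497 - 1 = 496$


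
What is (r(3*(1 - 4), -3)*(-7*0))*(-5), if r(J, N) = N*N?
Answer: 0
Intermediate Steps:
r(J, N) = N²
(r(3*(1 - 4), -3)*(-7*0))*(-5) = ((-3)²*(-7*0))*(-5) = (9*0)*(-5) = 0*(-5) = 0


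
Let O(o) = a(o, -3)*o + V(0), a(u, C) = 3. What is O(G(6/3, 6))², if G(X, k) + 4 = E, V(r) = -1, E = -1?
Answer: 256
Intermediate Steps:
G(X, k) = -5 (G(X, k) = -4 - 1 = -5)
O(o) = -1 + 3*o (O(o) = 3*o - 1 = -1 + 3*o)
O(G(6/3, 6))² = (-1 + 3*(-5))² = (-1 - 15)² = (-16)² = 256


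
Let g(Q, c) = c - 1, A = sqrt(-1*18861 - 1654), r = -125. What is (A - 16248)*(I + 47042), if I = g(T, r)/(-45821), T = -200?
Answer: -35022752606784/45821 + 2155511608*I*sqrt(20515)/45821 ≈ -7.6434e+8 + 6.7379e+6*I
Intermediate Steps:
A = I*sqrt(20515) (A = sqrt(-18861 - 1654) = sqrt(-20515) = I*sqrt(20515) ≈ 143.23*I)
g(Q, c) = -1 + c
I = 126/45821 (I = (-1 - 125)/(-45821) = -126*(-1/45821) = 126/45821 ≈ 0.0027498)
(A - 16248)*(I + 47042) = (I*sqrt(20515) - 16248)*(126/45821 + 47042) = (-16248 + I*sqrt(20515))*(2155511608/45821) = -35022752606784/45821 + 2155511608*I*sqrt(20515)/45821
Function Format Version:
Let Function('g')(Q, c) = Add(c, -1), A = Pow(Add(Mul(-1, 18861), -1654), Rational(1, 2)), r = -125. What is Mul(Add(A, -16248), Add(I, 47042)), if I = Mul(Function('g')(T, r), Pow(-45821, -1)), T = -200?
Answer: Add(Rational(-35022752606784, 45821), Mul(Rational(2155511608, 45821), I, Pow(20515, Rational(1, 2)))) ≈ Add(-7.6434e+8, Mul(6.7379e+6, I))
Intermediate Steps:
A = Mul(I, Pow(20515, Rational(1, 2))) (A = Pow(Add(-18861, -1654), Rational(1, 2)) = Pow(-20515, Rational(1, 2)) = Mul(I, Pow(20515, Rational(1, 2))) ≈ Mul(143.23, I))
Function('g')(Q, c) = Add(-1, c)
I = Rational(126, 45821) (I = Mul(Add(-1, -125), Pow(-45821, -1)) = Mul(-126, Rational(-1, 45821)) = Rational(126, 45821) ≈ 0.0027498)
Mul(Add(A, -16248), Add(I, 47042)) = Mul(Add(Mul(I, Pow(20515, Rational(1, 2))), -16248), Add(Rational(126, 45821), 47042)) = Mul(Add(-16248, Mul(I, Pow(20515, Rational(1, 2)))), Rational(2155511608, 45821)) = Add(Rational(-35022752606784, 45821), Mul(Rational(2155511608, 45821), I, Pow(20515, Rational(1, 2))))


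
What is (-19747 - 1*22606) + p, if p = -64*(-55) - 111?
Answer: -38944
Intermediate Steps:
p = 3409 (p = 3520 - 111 = 3409)
(-19747 - 1*22606) + p = (-19747 - 1*22606) + 3409 = (-19747 - 22606) + 3409 = -42353 + 3409 = -38944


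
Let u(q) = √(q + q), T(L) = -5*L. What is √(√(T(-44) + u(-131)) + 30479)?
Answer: √(30479 + √(220 + I*√262)) ≈ 174.62 + 0.002*I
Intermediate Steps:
u(q) = √2*√q (u(q) = √(2*q) = √2*√q)
√(√(T(-44) + u(-131)) + 30479) = √(√(-5*(-44) + √2*√(-131)) + 30479) = √(√(220 + √2*(I*√131)) + 30479) = √(√(220 + I*√262) + 30479) = √(30479 + √(220 + I*√262))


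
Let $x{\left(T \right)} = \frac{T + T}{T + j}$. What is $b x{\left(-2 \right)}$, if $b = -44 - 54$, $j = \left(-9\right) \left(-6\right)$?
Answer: $\frac{98}{13} \approx 7.5385$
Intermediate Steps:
$j = 54$
$b = -98$ ($b = -44 - 54 = -98$)
$x{\left(T \right)} = \frac{2 T}{54 + T}$ ($x{\left(T \right)} = \frac{T + T}{T + 54} = \frac{2 T}{54 + T}$)
$b x{\left(-2 \right)} = - 98 \cdot 2 \left(-2\right) \frac{1}{54 - 2} = - 98 \cdot 2 \left(-2\right) \frac{1}{52} = \left(-98\right) \left(- \frac{1}{13}\right) = \frac{98}{13}$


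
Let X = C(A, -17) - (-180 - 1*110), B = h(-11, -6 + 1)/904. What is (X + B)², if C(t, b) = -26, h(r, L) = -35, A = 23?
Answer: 56939981641/817216 ≈ 69676.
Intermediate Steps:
B = -35/904 ≈ -0.038717
X = 264 (X = -26 - (-180 - 1*110) = -26 - (-180 - 110) = -26 - 1*(-290) = -26 + 290 = 264)
(X + B)² = (264 - 35/904)² = (238621/904)² = 56939981641/817216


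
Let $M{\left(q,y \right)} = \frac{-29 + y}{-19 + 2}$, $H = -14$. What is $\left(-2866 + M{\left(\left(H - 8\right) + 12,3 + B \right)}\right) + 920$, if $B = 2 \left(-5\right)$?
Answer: $- \frac{33046}{17} \approx -1943.9$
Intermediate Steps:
$B = -10$
$M{\left(q,y \right)} = \frac{29}{17} - \frac{y}{17}$ ($M{\left(q,y \right)} = \frac{-29 + y}{-17} = \left(-29 + y\right) \left(- \frac{1}{17}\right) = \frac{29}{17} - \frac{y}{17}$)
$\left(-2866 + M{\left(\left(H - 8\right) + 12,3 + B \right)}\right) + 920 = \left(-2866 + \left(\frac{29}{17} - \frac{3 - 10}{17}\right)\right) + 920 = \left(-2866 + \left(\frac{29}{17} - - \frac{7}{17}\right)\right) + 920 = \left(-2866 + \left(\frac{29}{17} + \frac{7}{17}\right)\right) + 920 = \left(-2866 + \frac{36}{17}\right) + 920 = - \frac{48686}{17} + 920 = - \frac{33046}{17}$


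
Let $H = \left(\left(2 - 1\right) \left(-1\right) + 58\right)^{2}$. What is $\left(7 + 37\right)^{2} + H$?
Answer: $5185$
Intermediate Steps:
$H = 3249$ ($H = \left(1 \left(-1\right) + 58\right)^{2} = \left(-1 + 58\right)^{2} = 57^{2} = 3249$)
$\left(7 + 37\right)^{2} + H = \left(7 + 37\right)^{2} + 3249 = 44^{2} + 3249 = 1936 + 3249 = 5185$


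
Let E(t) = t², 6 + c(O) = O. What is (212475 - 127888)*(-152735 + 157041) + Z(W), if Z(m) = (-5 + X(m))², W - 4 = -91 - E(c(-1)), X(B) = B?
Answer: 364251503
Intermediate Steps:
c(O) = -6 + O
W = -136 (W = 4 + (-91 - (-6 - 1)²) = 4 + (-91 - 1*(-7)²) = 4 + (-91 - 1*49) = 4 + (-91 - 49) = 4 - 140 = -136)
Z(m) = (-5 + m)²
(212475 - 127888)*(-152735 + 157041) + Z(W) = (212475 - 127888)*(-152735 + 157041) + (-5 - 136)² = 84587*4306 + (-141)² = 364231622 + 19881 = 364251503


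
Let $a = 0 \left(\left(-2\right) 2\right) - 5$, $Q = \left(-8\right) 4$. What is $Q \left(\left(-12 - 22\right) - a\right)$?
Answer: $928$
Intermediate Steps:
$Q = -32$
$a = -5$ ($a = 0 \left(-4\right) - 5 = 0 - 5 = -5$)
$Q \left(\left(-12 - 22\right) - a\right) = - 32 \left(\left(-12 - 22\right) - -5\right) = - 32 \left(-34 + 5\right) = \left(-32\right) \left(-29\right) = 928$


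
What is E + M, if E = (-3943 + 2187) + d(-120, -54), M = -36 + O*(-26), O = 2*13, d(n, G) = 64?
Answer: -2404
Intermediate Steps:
O = 26
M = -712 (M = -36 + 26*(-26) = -36 - 676 = -712)
E = -1692 (E = (-3943 + 2187) + 64 = -1756 + 64 = -1692)
E + M = -1692 - 712 = -2404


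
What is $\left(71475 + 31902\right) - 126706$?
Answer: $-23329$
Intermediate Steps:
$\left(71475 + 31902\right) - 126706 = 103377 - 126706 = -23329$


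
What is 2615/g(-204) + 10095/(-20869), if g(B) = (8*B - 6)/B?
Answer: 1852706855/5697237 ≈ 325.19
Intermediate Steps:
g(B) = (-6 + 8*B)/B
2615/g(-204) + 10095/(-20869) = 2615/(8 - 6/(-204)) + 10095/(-20869) = 2615/(8 - 6*(-1/204)) + 10095*(-1/20869) = 2615/(8 + 1/34) - 10095/20869 = 2615/(273/34) - 10095/20869 = 2615*(34/273) - 10095/20869 = 88910/273 - 10095/20869 = 1852706855/5697237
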